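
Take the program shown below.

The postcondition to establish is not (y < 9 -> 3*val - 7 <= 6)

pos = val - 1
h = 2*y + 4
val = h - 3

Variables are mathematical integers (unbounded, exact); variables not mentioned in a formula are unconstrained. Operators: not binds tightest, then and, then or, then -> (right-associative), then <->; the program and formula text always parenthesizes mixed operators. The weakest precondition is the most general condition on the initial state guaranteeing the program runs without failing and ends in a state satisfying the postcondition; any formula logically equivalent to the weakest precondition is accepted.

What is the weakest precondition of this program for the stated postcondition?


Working backward. After the program, the postcondition not (y < 9 -> 3*val - 7 <= 6) must hold; in canonical form it is not (y < 9 -> 3*val <= 13).
Before val := h - 3: not (y < 9 -> 3*h <= 22)
Before h := 2*y + 4: not (y < 9 -> 6*y <= 10)
Before pos := val - 1: not (y < 9 -> 6*y <= 10)
Answer: WP = not (y < 9 -> 6*y <= 10)


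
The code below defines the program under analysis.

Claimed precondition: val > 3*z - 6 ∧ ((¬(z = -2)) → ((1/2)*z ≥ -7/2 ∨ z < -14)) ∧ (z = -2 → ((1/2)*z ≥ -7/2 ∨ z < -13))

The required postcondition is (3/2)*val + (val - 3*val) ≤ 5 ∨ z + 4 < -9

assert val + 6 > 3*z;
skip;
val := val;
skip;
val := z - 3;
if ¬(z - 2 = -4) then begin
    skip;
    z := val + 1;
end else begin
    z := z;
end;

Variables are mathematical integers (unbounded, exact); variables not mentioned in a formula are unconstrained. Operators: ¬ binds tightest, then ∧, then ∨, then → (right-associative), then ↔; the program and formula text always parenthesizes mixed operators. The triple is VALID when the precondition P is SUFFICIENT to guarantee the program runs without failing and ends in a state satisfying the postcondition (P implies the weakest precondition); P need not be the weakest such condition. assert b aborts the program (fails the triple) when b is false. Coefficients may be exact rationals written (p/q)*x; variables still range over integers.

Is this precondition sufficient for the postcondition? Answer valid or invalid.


Working backward. After the program, the postcondition (3/2)*val + (val - 3*val) ≤ 5 ∨ z + 4 < -9 must hold; in canonical form it is (1/2)*val ≥ -5 ∨ z < -13.
Then branch requires (1/2)*val ≥ -5 ∨ val < -14; else branch requires (1/2)*val ≥ -5 ∨ z < -13.
Before the if: ((¬(z = -2)) → ((1/2)*val ≥ -5 ∨ val < -14)) ∧ (z = -2 → ((1/2)*val ≥ -5 ∨ z < -13))
Before val := z - 3: ((¬(z = -2)) → ((1/2)*z ≥ -7/2 ∨ z < -11)) ∧ (z = -2 → ((1/2)*z ≥ -7/2 ∨ z < -13))
Before skip: ((¬(z = -2)) → ((1/2)*z ≥ -7/2 ∨ z < -11)) ∧ (z = -2 → ((1/2)*z ≥ -7/2 ∨ z < -13))
Before val := val: ((¬(z = -2)) → ((1/2)*z ≥ -7/2 ∨ z < -11)) ∧ (z = -2 → ((1/2)*z ≥ -7/2 ∨ z < -13))
Before skip: ((¬(z = -2)) → ((1/2)*z ≥ -7/2 ∨ z < -11)) ∧ (z = -2 → ((1/2)*z ≥ -7/2 ∨ z < -13))
Before assert val + 6 > 3*z: val > 3*z - 6 ∧ ((¬(z = -2)) → ((1/2)*z ≥ -7/2 ∨ z < -11)) ∧ (z = -2 → ((1/2)*z ≥ -7/2 ∨ z < -13))
The weakest precondition is val > 3*z - 6 ∧ ((¬(z = -2)) → ((1/2)*z ≥ -7/2 ∨ z < -11)) ∧ (z = -2 → ((1/2)*z ≥ -7/2 ∨ z < -13)).
Check whether val > 3*z - 6 ∧ ((¬(z = -2)) → ((1/2)*z ≥ -7/2 ∨ z < -14)) ∧ (z = -2 → ((1/2)*z ≥ -7/2 ∨ z < -13)) implies it.
Every state satisfying the precondition satisfies the weakest precondition: the implication holds.
Answer: valid


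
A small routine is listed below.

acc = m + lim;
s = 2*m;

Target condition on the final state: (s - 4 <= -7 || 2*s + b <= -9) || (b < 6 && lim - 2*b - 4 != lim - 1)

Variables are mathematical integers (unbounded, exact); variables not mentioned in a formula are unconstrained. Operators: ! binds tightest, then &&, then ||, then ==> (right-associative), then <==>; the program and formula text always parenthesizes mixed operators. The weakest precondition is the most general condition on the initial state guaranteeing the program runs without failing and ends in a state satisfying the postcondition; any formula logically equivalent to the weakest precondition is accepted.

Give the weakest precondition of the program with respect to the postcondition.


Working backward. After the program, the postcondition (s - 4 <= -7 || 2*s + b <= -9) || (b < 6 && lim - 2*b - 4 != lim - 1) must hold; in canonical form it is s <= -3 || b + 2*s <= -9 || (b < 6 && 2*b != -3).
Before s := 2*m: 2*m <= -3 || b + 4*m <= -9 || (b < 6 && 2*b != -3)
Before acc := m + lim: 2*m <= -3 || b + 4*m <= -9 || (b < 6 && 2*b != -3)
Answer: WP = 2*m <= -3 || b + 4*m <= -9 || (b < 6 && 2*b != -3)


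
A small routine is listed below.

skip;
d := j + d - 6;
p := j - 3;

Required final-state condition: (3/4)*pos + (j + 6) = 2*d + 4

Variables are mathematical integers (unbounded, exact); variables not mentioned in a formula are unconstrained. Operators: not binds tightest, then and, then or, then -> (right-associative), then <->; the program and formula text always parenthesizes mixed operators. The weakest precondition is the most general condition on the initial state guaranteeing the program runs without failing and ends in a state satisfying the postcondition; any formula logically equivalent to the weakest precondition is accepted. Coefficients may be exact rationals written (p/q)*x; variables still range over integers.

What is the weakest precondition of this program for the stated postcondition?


Working backward. After the program, the postcondition (3/4)*pos + (j + 6) = 2*d + 4 must hold; in canonical form it is j + (3/4)*pos = 2*d - 2.
Before p := j - 3: j + (3/4)*pos = 2*d - 2
Before d := j + d - 6: (3/4)*pos = 2*d + j - 14
Before skip: (3/4)*pos = 2*d + j - 14
Answer: WP = (3/4)*pos = 2*d + j - 14


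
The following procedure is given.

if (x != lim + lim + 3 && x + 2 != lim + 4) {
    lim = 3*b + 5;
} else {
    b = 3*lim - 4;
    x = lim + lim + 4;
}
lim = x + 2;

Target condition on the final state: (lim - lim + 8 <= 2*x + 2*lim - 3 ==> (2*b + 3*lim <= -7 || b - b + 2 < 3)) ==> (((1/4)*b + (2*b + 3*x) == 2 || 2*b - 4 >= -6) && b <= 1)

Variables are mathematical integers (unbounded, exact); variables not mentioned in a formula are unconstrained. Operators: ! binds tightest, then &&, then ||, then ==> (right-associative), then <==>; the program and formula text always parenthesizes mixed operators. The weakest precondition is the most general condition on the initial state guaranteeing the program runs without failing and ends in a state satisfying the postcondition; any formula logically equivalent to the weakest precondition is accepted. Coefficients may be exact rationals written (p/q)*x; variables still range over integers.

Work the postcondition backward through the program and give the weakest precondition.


Working backward. After the program, the postcondition (lim - lim + 8 <= 2*x + 2*lim - 3 ==> (2*b + 3*lim <= -7 || b - b + 2 < 3)) ==> (((1/4)*b + (2*b + 3*x) == 2 || 2*b - 4 >= -6) && b <= 1) must hold; in canonical form it is ((9/4)*b + 3*x == 2 || 2*b >= -2) && b <= 1.
Before lim := x + 2: ((9/4)*b + 3*x == 2 || 2*b >= -2) && b <= 1
Then branch requires ((9/4)*b + 3*x == 2 || 2*b >= -2) && b <= 1; else branch requires ((51/4)*lim == -1 || 6*lim >= 6) && 3*lim <= 5.
Before the if: ((x != 2*lim + 3 && x != lim + 2) ==> (((9/4)*b + 3*x == 2 || 2*b >= -2) && b <= 1)) && ((!(x != 2*lim + 3 && x != lim + 2)) ==> (((51/4)*lim == -1 || 6*lim >= 6) && 3*lim <= 5))
Answer: WP = ((x != 2*lim + 3 && x != lim + 2) ==> (((9/4)*b + 3*x == 2 || 2*b >= -2) && b <= 1)) && ((!(x != 2*lim + 3 && x != lim + 2)) ==> (((51/4)*lim == -1 || 6*lim >= 6) && 3*lim <= 5))


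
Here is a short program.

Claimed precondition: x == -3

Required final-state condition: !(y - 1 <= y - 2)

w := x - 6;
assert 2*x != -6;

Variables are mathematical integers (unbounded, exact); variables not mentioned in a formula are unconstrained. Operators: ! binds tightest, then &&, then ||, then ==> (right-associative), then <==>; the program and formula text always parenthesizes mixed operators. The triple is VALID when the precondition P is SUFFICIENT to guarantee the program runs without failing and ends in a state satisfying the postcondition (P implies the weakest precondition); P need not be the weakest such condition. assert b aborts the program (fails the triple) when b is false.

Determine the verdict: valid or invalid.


Working backward. After the program, the postcondition !(y - 1 <= y - 2) must hold; in canonical form it is true.
Before assert 2*x != -6: 2*x != -6
Before w := x - 6: 2*x != -6
The weakest precondition is 2*x != -6.
Check whether x == -3 implies it.
Countermodel: at the initial state x = -3, the precondition holds but the weakest precondition fails.
Answer: invalid


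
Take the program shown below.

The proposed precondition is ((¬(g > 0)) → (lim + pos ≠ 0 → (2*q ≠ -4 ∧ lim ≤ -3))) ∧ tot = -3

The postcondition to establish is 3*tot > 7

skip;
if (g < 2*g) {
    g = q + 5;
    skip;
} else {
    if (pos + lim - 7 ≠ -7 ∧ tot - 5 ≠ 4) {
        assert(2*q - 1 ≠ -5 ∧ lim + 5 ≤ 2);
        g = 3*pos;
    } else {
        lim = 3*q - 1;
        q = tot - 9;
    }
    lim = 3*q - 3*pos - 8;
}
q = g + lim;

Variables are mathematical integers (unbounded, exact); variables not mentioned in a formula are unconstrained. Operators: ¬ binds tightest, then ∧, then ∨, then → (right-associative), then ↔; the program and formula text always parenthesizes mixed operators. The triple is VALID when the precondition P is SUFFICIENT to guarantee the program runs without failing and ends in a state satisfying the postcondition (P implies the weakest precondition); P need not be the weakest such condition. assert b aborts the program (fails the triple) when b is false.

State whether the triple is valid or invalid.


Working backward. After the program, 3*tot > 7 must hold.
Before q := g + lim: 3*tot > 7
Then branch requires 3*tot > 7; else branch requires ((lim + pos ≠ 0 ∧ tot ≠ 9) → (2*q ≠ -4 ∧ lim ≤ -3 ∧ 3*tot > 7)) ∧ ((¬(lim + pos ≠ 0 ∧ tot ≠ 9)) → 3*tot > 7).
Before the if: (g > 0 → 3*tot > 7) ∧ ((¬(g > 0)) → (((lim + pos ≠ 0 ∧ tot ≠ 9) → (2*q ≠ -4 ∧ lim ≤ -3 ∧ 3*tot > 7)) ∧ ((¬(lim + pos ≠ 0 ∧ tot ≠ 9)) → 3*tot > 7)))
Before skip: (g > 0 → 3*tot > 7) ∧ ((¬(g > 0)) → (((lim + pos ≠ 0 ∧ tot ≠ 9) → (2*q ≠ -4 ∧ lim ≤ -3 ∧ 3*tot > 7)) ∧ ((¬(lim + pos ≠ 0 ∧ tot ≠ 9)) → 3*tot > 7)))
The weakest precondition is (g > 0 → 3*tot > 7) ∧ ((¬(g > 0)) → (((lim + pos ≠ 0 ∧ tot ≠ 9) → (2*q ≠ -4 ∧ lim ≤ -3 ∧ 3*tot > 7)) ∧ ((¬(lim + pos ≠ 0 ∧ tot ≠ 9)) → 3*tot > 7))).
Check whether ((¬(g > 0)) → (lim + pos ≠ 0 → (2*q ≠ -4 ∧ lim ≤ -3))) ∧ tot = -3 implies it.
Countermodel: at the initial state g = 0, lim = 0, pos = 0, q = 0, tot = -3, the precondition holds but the weakest precondition fails.
Answer: invalid


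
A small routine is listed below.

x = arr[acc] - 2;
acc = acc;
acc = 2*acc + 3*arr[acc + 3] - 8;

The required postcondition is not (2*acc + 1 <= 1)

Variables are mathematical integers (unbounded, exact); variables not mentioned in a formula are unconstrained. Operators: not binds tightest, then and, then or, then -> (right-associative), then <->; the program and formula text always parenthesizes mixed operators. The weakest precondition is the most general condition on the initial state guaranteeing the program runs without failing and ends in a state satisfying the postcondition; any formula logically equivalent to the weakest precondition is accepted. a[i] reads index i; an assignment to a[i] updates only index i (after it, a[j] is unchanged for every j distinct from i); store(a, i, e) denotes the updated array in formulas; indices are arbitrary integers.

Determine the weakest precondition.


Working backward. After the program, the postcondition not (2*acc + 1 <= 1) must hold; in canonical form it is not (2*acc <= 0).
Before acc := 2*acc + 3*arr[acc + 3] - 8: not (6*arr[acc + 3] + 4*acc <= 16)
Before acc := acc: not (6*arr[acc + 3] + 4*acc <= 16)
Before x := arr[acc] - 2: not (6*arr[acc + 3] + 4*acc <= 16)
Answer: WP = not (6*arr[acc + 3] + 4*acc <= 16)


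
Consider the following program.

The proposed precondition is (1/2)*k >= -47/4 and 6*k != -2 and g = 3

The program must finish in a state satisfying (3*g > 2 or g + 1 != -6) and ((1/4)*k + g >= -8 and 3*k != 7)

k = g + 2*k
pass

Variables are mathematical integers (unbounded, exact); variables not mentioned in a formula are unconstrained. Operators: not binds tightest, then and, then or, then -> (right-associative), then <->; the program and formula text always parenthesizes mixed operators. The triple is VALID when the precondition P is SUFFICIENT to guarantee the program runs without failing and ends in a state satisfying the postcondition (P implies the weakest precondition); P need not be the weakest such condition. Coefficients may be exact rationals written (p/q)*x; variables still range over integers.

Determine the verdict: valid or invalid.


Working backward. After the program, the postcondition (3*g > 2 or g + 1 != -6) and ((1/4)*k + g >= -8 and 3*k != 7) must hold; in canonical form it is (3*g > 2 or g != -7) and g + (1/4)*k >= -8 and 3*k != 7.
Before skip: (3*g > 2 or g != -7) and g + (1/4)*k >= -8 and 3*k != 7
Before k := g + 2*k: (3*g > 2 or g != -7) and (5/4)*g + (1/2)*k >= -8 and 3*g + 6*k != 7
The weakest precondition is (3*g > 2 or g != -7) and (5/4)*g + (1/2)*k >= -8 and 3*g + 6*k != 7.
Check whether (1/2)*k >= -47/4 and 6*k != -2 and g = 3 implies it.
Every state satisfying the precondition satisfies the weakest precondition: the implication holds.
Answer: valid


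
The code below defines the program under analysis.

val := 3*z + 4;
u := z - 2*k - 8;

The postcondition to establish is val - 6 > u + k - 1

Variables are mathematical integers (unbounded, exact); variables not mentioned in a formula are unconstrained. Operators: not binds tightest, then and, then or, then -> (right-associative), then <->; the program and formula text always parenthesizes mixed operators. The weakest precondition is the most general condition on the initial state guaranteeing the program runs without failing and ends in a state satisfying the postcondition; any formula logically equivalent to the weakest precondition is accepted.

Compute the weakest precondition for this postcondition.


Working backward. After the program, the postcondition val - 6 > u + k - 1 must hold; in canonical form it is val > k + u + 5.
Before u := z - 2*k - 8: k + val > z - 3
Before val := 3*z + 4: k + 2*z > -7
Answer: WP = k + 2*z > -7


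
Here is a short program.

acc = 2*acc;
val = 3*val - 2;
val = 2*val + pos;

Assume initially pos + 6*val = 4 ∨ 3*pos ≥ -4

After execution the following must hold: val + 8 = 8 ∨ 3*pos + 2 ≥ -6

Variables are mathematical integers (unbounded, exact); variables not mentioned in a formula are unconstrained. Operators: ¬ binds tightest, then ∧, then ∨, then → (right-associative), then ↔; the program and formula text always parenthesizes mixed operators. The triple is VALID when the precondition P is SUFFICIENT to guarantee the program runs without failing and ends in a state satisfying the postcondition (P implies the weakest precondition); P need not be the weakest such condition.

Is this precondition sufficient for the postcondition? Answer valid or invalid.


Working backward. After the program, the postcondition val + 8 = 8 ∨ 3*pos + 2 ≥ -6 must hold; in canonical form it is val = 0 ∨ 3*pos ≥ -8.
Before val := 2*val + pos: pos + 2*val = 0 ∨ 3*pos ≥ -8
Before val := 3*val - 2: pos + 6*val = 4 ∨ 3*pos ≥ -8
Before acc := 2*acc: pos + 6*val = 4 ∨ 3*pos ≥ -8
The weakest precondition is pos + 6*val = 4 ∨ 3*pos ≥ -8.
Check whether pos + 6*val = 4 ∨ 3*pos ≥ -4 implies it.
Every state satisfying the precondition satisfies the weakest precondition: the implication holds.
Answer: valid


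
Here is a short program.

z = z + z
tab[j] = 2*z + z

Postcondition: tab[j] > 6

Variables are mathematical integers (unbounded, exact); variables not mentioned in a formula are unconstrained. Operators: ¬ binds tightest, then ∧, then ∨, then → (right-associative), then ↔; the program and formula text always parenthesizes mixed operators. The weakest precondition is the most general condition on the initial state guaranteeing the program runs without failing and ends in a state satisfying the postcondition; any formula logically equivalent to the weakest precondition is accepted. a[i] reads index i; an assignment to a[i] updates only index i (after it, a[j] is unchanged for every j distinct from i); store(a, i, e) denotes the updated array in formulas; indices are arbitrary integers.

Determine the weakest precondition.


Working backward. After the program, tab[j] > 6 must hold.
Before tab[j] := 2*z + z: store(tab, j, 3*z)[j] > 6
Before z := z + z: store(tab, j, 6*z)[j] > 6
Answer: WP = store(tab, j, 6*z)[j] > 6


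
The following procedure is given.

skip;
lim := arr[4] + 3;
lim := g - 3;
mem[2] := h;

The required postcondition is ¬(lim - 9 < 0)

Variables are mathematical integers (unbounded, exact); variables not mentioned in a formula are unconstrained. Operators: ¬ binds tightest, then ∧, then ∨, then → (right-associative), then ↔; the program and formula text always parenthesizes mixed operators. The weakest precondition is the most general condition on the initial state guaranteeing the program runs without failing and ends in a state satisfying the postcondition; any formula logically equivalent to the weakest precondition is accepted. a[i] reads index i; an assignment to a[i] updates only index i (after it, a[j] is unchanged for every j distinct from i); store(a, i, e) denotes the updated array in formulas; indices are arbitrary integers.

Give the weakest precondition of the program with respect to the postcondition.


Working backward. After the program, the postcondition ¬(lim - 9 < 0) must hold; in canonical form it is ¬(lim < 9).
Before mem[2] := h: ¬(lim < 9)
Before lim := g - 3: ¬(g < 12)
Before lim := arr[4] + 3: ¬(g < 12)
Before skip: ¬(g < 12)
Answer: WP = ¬(g < 12)


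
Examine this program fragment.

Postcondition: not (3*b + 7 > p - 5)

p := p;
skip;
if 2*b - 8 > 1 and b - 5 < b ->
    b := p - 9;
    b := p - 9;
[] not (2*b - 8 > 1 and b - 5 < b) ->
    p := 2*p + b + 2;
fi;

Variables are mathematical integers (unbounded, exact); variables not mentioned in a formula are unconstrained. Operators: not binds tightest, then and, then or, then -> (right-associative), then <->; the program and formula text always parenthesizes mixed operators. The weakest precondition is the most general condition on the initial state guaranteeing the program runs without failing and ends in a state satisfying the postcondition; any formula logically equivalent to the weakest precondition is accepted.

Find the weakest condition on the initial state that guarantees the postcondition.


Working backward. After the program, the postcondition not (3*b + 7 > p - 5) must hold; in canonical form it is not (3*b > p - 12).
Then branch requires not (2*p > 15); else branch requires not (2*b > 2*p - 10).
Before the if: (2*b > 9 -> (not (2*p > 15))) and ((not (2*b > 9)) -> (not (2*b > 2*p - 10)))
Before skip: (2*b > 9 -> (not (2*p > 15))) and ((not (2*b > 9)) -> (not (2*b > 2*p - 10)))
Before p := p: (2*b > 9 -> (not (2*p > 15))) and ((not (2*b > 9)) -> (not (2*b > 2*p - 10)))
Answer: WP = (2*b > 9 -> (not (2*p > 15))) and ((not (2*b > 9)) -> (not (2*b > 2*p - 10)))


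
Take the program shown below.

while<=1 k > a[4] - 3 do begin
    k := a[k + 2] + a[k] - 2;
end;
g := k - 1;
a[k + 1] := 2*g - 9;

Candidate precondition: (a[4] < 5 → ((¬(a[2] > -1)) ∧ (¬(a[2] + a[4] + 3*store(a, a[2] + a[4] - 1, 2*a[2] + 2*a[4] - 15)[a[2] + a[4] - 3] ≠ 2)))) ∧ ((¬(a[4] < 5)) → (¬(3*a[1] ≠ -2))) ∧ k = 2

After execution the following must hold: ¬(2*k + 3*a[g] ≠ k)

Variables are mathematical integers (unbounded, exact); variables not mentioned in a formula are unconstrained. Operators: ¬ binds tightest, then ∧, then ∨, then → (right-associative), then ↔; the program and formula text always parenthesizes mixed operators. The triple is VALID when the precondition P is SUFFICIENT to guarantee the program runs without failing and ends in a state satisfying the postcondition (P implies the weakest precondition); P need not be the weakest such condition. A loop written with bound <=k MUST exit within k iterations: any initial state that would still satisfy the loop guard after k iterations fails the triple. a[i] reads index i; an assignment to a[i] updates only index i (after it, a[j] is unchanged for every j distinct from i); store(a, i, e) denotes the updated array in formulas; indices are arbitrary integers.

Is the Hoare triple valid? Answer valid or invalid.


Working backward. After the program, the postcondition ¬(2*k + 3*a[g] ≠ k) must hold; in canonical form it is ¬(3*a[g] + k ≠ 0).
Before a[k + 1] := 2*g - 9: ¬(3*store(a, k + 1, 2*g - 9)[g] + k ≠ 0)
Before g := k - 1: ¬(3*store(a, k + 1, 2*k - 11)[k - 1] + k ≠ 0)
Before the loop (bound <=1), unroll the exhaustion recursion (WP_0 = exit-now case; WP_j = one more guarded iteration, up to j = 1):
  WP_0: (¬(k > a[4] - 3)) ∧ (¬(3*store(a, k + 1, 2*k - 11)[k - 1] + k ≠ 0))
  WP_1: (k > a[4] - 3 → ((¬(a[k + 2] + a[k] > a[4] - 1)) ∧ (¬(a[k + 2] + a[k] + 3*store(a, a[k + 2] + a[k] - 1, 2*a[k + 2] + 2*a[k] - 15)[a[k + 2] + a[k] - 3] ≠ 2)))) ∧ ((¬(k > a[4] - 3)) → (¬(3*store(a, k + 1, 2*k - 11)[k - 1] + k ≠ 0)))
So before the loop: (k > a[4] - 3 → ((¬(a[k + 2] + a[k] > a[4] - 1)) ∧ (¬(a[k + 2] + a[k] + 3*store(a, a[k + 2] + a[k] - 1, 2*a[k + 2] + 2*a[k] - 15)[a[k + 2] + a[k] - 3] ≠ 2)))) ∧ ((¬(k > a[4] - 3)) → (¬(3*store(a, k + 1, 2*k - 11)[k - 1] + k ≠ 0)))
The weakest precondition is (k > a[4] - 3 → ((¬(a[k + 2] + a[k] > a[4] - 1)) ∧ (¬(a[k + 2] + a[k] + 3*store(a, a[k + 2] + a[k] - 1, 2*a[k + 2] + 2*a[k] - 15)[a[k + 2] + a[k] - 3] ≠ 2)))) ∧ ((¬(k > a[4] - 3)) → (¬(3*store(a, k + 1, 2*k - 11)[k - 1] + k ≠ 0))).
Check whether (a[4] < 5 → ((¬(a[2] > -1)) ∧ (¬(a[2] + a[4] + 3*store(a, a[2] + a[4] - 1, 2*a[2] + 2*a[4] - 15)[a[2] + a[4] - 3] ≠ 2)))) ∧ ((¬(a[4] < 5)) → (¬(3*a[1] ≠ -2))) ∧ k = 2 implies it.
Every state satisfying the precondition satisfies the weakest precondition: the implication holds.
Answer: valid


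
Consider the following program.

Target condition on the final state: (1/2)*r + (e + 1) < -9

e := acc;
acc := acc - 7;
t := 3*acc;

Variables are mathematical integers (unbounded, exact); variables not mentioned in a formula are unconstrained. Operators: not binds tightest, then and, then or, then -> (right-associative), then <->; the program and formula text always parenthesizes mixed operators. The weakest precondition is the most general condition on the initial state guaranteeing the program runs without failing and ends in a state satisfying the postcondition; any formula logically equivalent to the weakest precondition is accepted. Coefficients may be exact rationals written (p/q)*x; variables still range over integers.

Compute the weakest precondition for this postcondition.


Working backward. After the program, the postcondition (1/2)*r + (e + 1) < -9 must hold; in canonical form it is e + (1/2)*r < -10.
Before t := 3*acc: e + (1/2)*r < -10
Before acc := acc - 7: e + (1/2)*r < -10
Before e := acc: acc + (1/2)*r < -10
Answer: WP = acc + (1/2)*r < -10


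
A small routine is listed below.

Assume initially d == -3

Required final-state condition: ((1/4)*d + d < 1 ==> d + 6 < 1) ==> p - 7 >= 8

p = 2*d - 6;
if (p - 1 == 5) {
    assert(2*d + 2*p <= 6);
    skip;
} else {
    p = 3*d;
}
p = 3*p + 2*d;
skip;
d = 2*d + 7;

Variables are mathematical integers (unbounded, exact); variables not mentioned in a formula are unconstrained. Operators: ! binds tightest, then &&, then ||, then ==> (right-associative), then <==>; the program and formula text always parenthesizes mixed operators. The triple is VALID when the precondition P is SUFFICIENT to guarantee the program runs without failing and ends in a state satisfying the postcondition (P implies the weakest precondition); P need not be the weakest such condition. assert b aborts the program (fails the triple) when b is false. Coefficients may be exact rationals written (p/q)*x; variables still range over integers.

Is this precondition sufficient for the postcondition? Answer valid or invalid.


Working backward. After the program, the postcondition ((1/4)*d + d < 1 ==> d + 6 < 1) ==> p - 7 >= 8 must hold; in canonical form it is ((5/4)*d < 1 ==> d < -5) ==> p >= 15.
Before d := 2*d + 7: ((5/2)*d < -31/4 ==> 2*d < -12) ==> p >= 15
Before skip: ((5/2)*d < -31/4 ==> 2*d < -12) ==> p >= 15
Before p := 3*p + 2*d: ((5/2)*d < -31/4 ==> 2*d < -12) ==> 2*d + 3*p >= 15
Then branch requires 2*d + 2*p <= 6 && (((5/2)*d < -31/4 ==> 2*d < -12) ==> 2*d + 3*p >= 15); else branch requires ((5/2)*d < -31/4 ==> 2*d < -12) ==> 11*d >= 15.
Before the if: (p == 6 ==> (2*d + 2*p <= 6 && (((5/2)*d < -31/4 ==> 2*d < -12) ==> 2*d + 3*p >= 15))) && ((!(p == 6)) ==> (((5/2)*d < -31/4 ==> 2*d < -12) ==> 11*d >= 15))
Before p := 2*d - 6: (2*d == 12 ==> (6*d <= 18 && (((5/2)*d < -31/4 ==> 2*d < -12) ==> 8*d >= 33))) && ((!(2*d == 12)) ==> (((5/2)*d < -31/4 ==> 2*d < -12) ==> 11*d >= 15))
The weakest precondition is (2*d == 12 ==> (6*d <= 18 && (((5/2)*d < -31/4 ==> 2*d < -12) ==> 8*d >= 33))) && ((!(2*d == 12)) ==> (((5/2)*d < -31/4 ==> 2*d < -12) ==> 11*d >= 15)).
Check whether d == -3 implies it.
Countermodel: at the initial state d = -3, the precondition holds but the weakest precondition fails.
Answer: invalid


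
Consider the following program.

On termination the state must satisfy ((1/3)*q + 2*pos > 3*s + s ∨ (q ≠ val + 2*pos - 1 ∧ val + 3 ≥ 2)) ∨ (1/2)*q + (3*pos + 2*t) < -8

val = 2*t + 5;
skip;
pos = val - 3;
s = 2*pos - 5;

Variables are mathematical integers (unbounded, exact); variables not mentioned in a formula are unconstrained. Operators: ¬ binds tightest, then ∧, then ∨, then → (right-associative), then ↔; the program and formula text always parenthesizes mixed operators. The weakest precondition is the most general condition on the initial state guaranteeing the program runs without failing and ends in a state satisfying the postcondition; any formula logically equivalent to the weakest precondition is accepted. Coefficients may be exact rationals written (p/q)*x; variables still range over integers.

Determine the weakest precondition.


Working backward. After the program, the postcondition ((1/3)*q + 2*pos > 3*s + s ∨ (q ≠ val + 2*pos - 1 ∧ val + 3 ≥ 2)) ∨ (1/2)*q + (3*pos + 2*t) < -8 must hold; in canonical form it is 2*pos + (1/3)*q > 4*s ∨ (q ≠ 2*pos + val - 1 ∧ val ≥ -1) ∨ 3*pos + (1/2)*q + 2*t < -8.
Before s := 2*pos - 5: (1/3)*q > 6*pos - 20 ∨ (q ≠ 2*pos + val - 1 ∧ val ≥ -1) ∨ 3*pos + (1/2)*q + 2*t < -8
Before pos := val - 3: (1/3)*q > 6*val - 38 ∨ (q ≠ 3*val - 7 ∧ val ≥ -1) ∨ (1/2)*q + 2*t + 3*val < 1
Before skip: (1/3)*q > 6*val - 38 ∨ (q ≠ 3*val - 7 ∧ val ≥ -1) ∨ (1/2)*q + 2*t + 3*val < 1
Before val := 2*t + 5: (1/3)*q > 12*t - 8 ∨ (q ≠ 6*t + 8 ∧ 2*t ≥ -6) ∨ (1/2)*q + 8*t < -14
Answer: WP = (1/3)*q > 12*t - 8 ∨ (q ≠ 6*t + 8 ∧ 2*t ≥ -6) ∨ (1/2)*q + 8*t < -14


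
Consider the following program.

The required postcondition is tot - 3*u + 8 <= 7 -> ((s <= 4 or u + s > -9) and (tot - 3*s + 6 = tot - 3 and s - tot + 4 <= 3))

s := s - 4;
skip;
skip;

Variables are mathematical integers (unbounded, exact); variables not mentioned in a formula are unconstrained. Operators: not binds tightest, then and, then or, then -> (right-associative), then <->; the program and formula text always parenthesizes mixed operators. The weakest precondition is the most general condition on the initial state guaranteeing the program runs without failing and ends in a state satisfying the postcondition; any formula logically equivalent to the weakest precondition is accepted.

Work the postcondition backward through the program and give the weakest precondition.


Working backward. After the program, the postcondition tot - 3*u + 8 <= 7 -> ((s <= 4 or u + s > -9) and (tot - 3*s + 6 = tot - 3 and s - tot + 4 <= 3)) must hold; in canonical form it is tot <= 3*u - 1 -> ((s <= 4 or s + u > -9) and 3*s = 9 and s <= tot - 1).
Before skip: tot <= 3*u - 1 -> ((s <= 4 or s + u > -9) and 3*s = 9 and s <= tot - 1)
Before skip: tot <= 3*u - 1 -> ((s <= 4 or s + u > -9) and 3*s = 9 and s <= tot - 1)
Before s := s - 4: tot <= 3*u - 1 -> ((s <= 8 or s + u > -5) and 3*s = 21 and s <= tot + 3)
Answer: WP = tot <= 3*u - 1 -> ((s <= 8 or s + u > -5) and 3*s = 21 and s <= tot + 3)


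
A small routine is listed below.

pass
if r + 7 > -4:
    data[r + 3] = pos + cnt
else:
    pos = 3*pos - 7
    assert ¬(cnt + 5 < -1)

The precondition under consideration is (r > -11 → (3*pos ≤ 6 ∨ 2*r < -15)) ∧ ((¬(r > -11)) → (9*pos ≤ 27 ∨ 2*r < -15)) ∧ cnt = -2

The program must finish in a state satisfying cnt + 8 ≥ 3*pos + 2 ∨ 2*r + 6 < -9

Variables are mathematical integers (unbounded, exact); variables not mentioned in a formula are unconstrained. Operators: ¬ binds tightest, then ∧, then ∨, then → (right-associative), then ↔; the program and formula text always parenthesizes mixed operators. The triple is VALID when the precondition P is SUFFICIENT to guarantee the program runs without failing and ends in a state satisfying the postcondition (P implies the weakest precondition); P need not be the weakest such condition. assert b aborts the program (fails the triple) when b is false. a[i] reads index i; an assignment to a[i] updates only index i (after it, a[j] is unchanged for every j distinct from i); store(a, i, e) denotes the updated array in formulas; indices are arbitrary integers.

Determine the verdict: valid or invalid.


Working backward. After the program, the postcondition cnt + 8 ≥ 3*pos + 2 ∨ 2*r + 6 < -9 must hold; in canonical form it is cnt ≥ 3*pos - 6 ∨ 2*r < -15.
Then branch requires cnt ≥ 3*pos - 6 ∨ 2*r < -15; else branch requires (¬(cnt < -6)) ∧ (cnt ≥ 9*pos - 27 ∨ 2*r < -15).
Before the if: (r > -11 → (cnt ≥ 3*pos - 6 ∨ 2*r < -15)) ∧ ((¬(r > -11)) → ((¬(cnt < -6)) ∧ (cnt ≥ 9*pos - 27 ∨ 2*r < -15)))
Before skip: (r > -11 → (cnt ≥ 3*pos - 6 ∨ 2*r < -15)) ∧ ((¬(r > -11)) → ((¬(cnt < -6)) ∧ (cnt ≥ 9*pos - 27 ∨ 2*r < -15)))
The weakest precondition is (r > -11 → (cnt ≥ 3*pos - 6 ∨ 2*r < -15)) ∧ ((¬(r > -11)) → ((¬(cnt < -6)) ∧ (cnt ≥ 9*pos - 27 ∨ 2*r < -15))).
Check whether (r > -11 → (3*pos ≤ 6 ∨ 2*r < -15)) ∧ ((¬(r > -11)) → (9*pos ≤ 27 ∨ 2*r < -15)) ∧ cnt = -2 implies it.
Countermodel: at the initial state cnt = -2, pos = 2, r = 0, the precondition holds but the weakest precondition fails.
Answer: invalid


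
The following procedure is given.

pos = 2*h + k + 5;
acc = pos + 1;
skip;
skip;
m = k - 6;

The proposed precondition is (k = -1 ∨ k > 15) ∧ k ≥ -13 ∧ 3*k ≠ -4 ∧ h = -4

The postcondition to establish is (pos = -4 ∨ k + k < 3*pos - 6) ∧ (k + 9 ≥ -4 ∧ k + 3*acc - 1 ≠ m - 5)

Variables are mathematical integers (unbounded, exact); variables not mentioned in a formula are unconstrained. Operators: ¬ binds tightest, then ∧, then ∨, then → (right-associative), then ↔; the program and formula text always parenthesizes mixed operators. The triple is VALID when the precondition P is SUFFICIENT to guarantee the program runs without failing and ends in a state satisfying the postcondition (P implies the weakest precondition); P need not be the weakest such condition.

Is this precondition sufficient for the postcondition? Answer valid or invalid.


Working backward. After the program, the postcondition (pos = -4 ∨ k + k < 3*pos - 6) ∧ (k + 9 ≥ -4 ∧ k + 3*acc - 1 ≠ m - 5) must hold; in canonical form it is (pos = -4 ∨ 2*k < 3*pos - 6) ∧ k ≥ -13 ∧ 3*acc + k ≠ m - 4.
Before m := k - 6: (pos = -4 ∨ 2*k < 3*pos - 6) ∧ k ≥ -13 ∧ 3*acc ≠ -10
Before skip: (pos = -4 ∨ 2*k < 3*pos - 6) ∧ k ≥ -13 ∧ 3*acc ≠ -10
Before skip: (pos = -4 ∨ 2*k < 3*pos - 6) ∧ k ≥ -13 ∧ 3*acc ≠ -10
Before acc := pos + 1: (pos = -4 ∨ 2*k < 3*pos - 6) ∧ k ≥ -13 ∧ 3*pos ≠ -13
Before pos := 2*h + k + 5: (2*h + k = -9 ∨ 6*h + k > -9) ∧ k ≥ -13 ∧ 6*h + 3*k ≠ -28
The weakest precondition is (2*h + k = -9 ∨ 6*h + k > -9) ∧ k ≥ -13 ∧ 6*h + 3*k ≠ -28.
Check whether (k = -1 ∨ k > 15) ∧ k ≥ -13 ∧ 3*k ≠ -4 ∧ h = -4 implies it.
Every state satisfying the precondition satisfies the weakest precondition: the implication holds.
Answer: valid


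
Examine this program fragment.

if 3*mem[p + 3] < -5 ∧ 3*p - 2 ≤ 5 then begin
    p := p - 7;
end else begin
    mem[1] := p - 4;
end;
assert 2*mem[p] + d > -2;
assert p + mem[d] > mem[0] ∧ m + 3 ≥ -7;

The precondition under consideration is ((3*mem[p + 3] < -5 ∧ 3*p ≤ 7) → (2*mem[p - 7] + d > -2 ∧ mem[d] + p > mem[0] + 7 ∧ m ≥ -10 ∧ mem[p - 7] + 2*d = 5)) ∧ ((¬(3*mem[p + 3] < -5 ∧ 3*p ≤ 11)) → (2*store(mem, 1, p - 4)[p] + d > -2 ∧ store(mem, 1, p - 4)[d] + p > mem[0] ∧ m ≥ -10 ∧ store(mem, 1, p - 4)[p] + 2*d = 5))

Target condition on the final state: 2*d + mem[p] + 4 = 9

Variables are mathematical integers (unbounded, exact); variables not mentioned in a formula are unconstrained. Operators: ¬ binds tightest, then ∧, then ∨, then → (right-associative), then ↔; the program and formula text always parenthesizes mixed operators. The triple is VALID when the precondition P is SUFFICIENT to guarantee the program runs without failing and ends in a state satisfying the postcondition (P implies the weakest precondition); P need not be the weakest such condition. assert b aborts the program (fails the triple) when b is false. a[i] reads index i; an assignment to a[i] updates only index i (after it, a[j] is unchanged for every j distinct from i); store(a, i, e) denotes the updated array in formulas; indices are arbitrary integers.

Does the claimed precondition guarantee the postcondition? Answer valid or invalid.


Working backward. After the program, the postcondition 2*d + mem[p] + 4 = 9 must hold; in canonical form it is mem[p] + 2*d = 5.
Before assert p + mem[d] > mem[0] ∧ m + 3 ≥ -7: mem[d] + p > mem[0] ∧ m ≥ -10 ∧ mem[p] + 2*d = 5
Before assert 2*mem[p] + d > -2: 2*mem[p] + d > -2 ∧ mem[d] + p > mem[0] ∧ m ≥ -10 ∧ mem[p] + 2*d = 5
Then branch requires 2*mem[p - 7] + d > -2 ∧ mem[d] + p > mem[0] + 7 ∧ m ≥ -10 ∧ mem[p - 7] + 2*d = 5; else branch requires 2*store(mem, 1, p - 4)[p] + d > -2 ∧ store(mem, 1, p - 4)[d] + p > mem[0] ∧ m ≥ -10 ∧ store(mem, 1, p - 4)[p] + 2*d = 5.
Before the if: ((3*mem[p + 3] < -5 ∧ 3*p ≤ 7) → (2*mem[p - 7] + d > -2 ∧ mem[d] + p > mem[0] + 7 ∧ m ≥ -10 ∧ mem[p - 7] + 2*d = 5)) ∧ ((¬(3*mem[p + 3] < -5 ∧ 3*p ≤ 7)) → (2*store(mem, 1, p - 4)[p] + d > -2 ∧ store(mem, 1, p - 4)[d] + p > mem[0] ∧ m ≥ -10 ∧ store(mem, 1, p - 4)[p] + 2*d = 5))
The weakest precondition is ((3*mem[p + 3] < -5 ∧ 3*p ≤ 7) → (2*mem[p - 7] + d > -2 ∧ mem[d] + p > mem[0] + 7 ∧ m ≥ -10 ∧ mem[p - 7] + 2*d = 5)) ∧ ((¬(3*mem[p + 3] < -5 ∧ 3*p ≤ 7)) → (2*store(mem, 1, p - 4)[p] + d > -2 ∧ store(mem, 1, p - 4)[d] + p > mem[0] ∧ m ≥ -10 ∧ store(mem, 1, p - 4)[p] + 2*d = 5)).
Check whether ((3*mem[p + 3] < -5 ∧ 3*p ≤ 7) → (2*mem[p - 7] + d > -2 ∧ mem[d] + p > mem[0] + 7 ∧ m ≥ -10 ∧ mem[p - 7] + 2*d = 5)) ∧ ((¬(3*mem[p + 3] < -5 ∧ 3*p ≤ 11)) → (2*store(mem, 1, p - 4)[p] + d > -2 ∧ store(mem, 1, p - 4)[d] + p > mem[0] ∧ m ≥ -10 ∧ store(mem, 1, p - 4)[p] + 2*d = 5)) implies it.
Countermodel: at the initial state d = 0, m = -11, mem = {[-4] = 2, [0] = 2, [1] = 2, [3] = 2, [6] = -2, elsewhere 2}, p = 3, the precondition holds but the weakest precondition fails.
Answer: invalid


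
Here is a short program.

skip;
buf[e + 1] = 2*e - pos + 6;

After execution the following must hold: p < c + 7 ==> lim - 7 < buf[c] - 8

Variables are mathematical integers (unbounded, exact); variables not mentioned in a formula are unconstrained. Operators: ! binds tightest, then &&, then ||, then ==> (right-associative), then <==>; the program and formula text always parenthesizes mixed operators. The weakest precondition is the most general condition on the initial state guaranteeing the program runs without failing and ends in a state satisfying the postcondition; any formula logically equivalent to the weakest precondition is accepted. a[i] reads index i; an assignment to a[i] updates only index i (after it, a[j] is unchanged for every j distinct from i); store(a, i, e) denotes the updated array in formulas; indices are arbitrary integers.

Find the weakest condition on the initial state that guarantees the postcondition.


Working backward. After the program, the postcondition p < c + 7 ==> lim - 7 < buf[c] - 8 must hold; in canonical form it is p < c + 7 ==> lim < buf[c] - 1.
Before buf[e + 1] := 2*e - pos + 6: p < c + 7 ==> lim < store(buf, e + 1, 2*e - pos + 6)[c] - 1
Before skip: p < c + 7 ==> lim < store(buf, e + 1, 2*e - pos + 6)[c] - 1
Answer: WP = p < c + 7 ==> lim < store(buf, e + 1, 2*e - pos + 6)[c] - 1


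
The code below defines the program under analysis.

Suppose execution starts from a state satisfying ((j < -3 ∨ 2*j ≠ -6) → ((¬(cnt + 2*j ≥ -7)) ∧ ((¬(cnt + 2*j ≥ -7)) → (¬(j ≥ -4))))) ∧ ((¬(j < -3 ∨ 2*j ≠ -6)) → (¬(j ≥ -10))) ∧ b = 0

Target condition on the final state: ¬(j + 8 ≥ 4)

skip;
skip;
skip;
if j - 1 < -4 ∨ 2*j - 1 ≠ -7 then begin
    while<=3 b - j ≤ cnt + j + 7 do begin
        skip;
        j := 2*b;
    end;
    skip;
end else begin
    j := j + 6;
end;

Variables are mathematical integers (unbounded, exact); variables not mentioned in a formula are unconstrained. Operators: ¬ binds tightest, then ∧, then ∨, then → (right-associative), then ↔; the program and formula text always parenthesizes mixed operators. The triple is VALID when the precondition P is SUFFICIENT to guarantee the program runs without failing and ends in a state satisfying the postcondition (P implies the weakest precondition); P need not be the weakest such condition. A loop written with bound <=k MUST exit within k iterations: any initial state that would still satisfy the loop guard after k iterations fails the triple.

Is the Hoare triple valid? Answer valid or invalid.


Working backward. After the program, the postcondition ¬(j + 8 ≥ 4) must hold; in canonical form it is ¬(j ≥ -4).
Then branch requires (b ≤ cnt + 2*j + 7 → ((3*b + cnt ≥ -7 → ((3*b + cnt ≥ -7 → ((¬(3*b + cnt ≥ -7)) ∧ (¬(2*b ≥ -4)))) ∧ ((¬(3*b + cnt ≥ -7)) → (¬(2*b ≥ -4))))) ∧ ((¬(3*b + cnt ≥ -7)) → (¬(2*b ≥ -4))))) ∧ ((¬(b ≤ cnt + 2*j + 7)) → (¬(j ≥ -4))); else branch requires ¬(j ≥ -10).
Before the if: ((j < -3 ∨ 2*j ≠ -6) → ((b ≤ cnt + 2*j + 7 → ((3*b + cnt ≥ -7 → ((3*b + cnt ≥ -7 → ((¬(3*b + cnt ≥ -7)) ∧ (¬(2*b ≥ -4)))) ∧ ((¬(3*b + cnt ≥ -7)) → (¬(2*b ≥ -4))))) ∧ ((¬(3*b + cnt ≥ -7)) → (¬(2*b ≥ -4))))) ∧ ((¬(b ≤ cnt + 2*j + 7)) → (¬(j ≥ -4))))) ∧ ((¬(j < -3 ∨ 2*j ≠ -6)) → (¬(j ≥ -10)))
Before skip: ((j < -3 ∨ 2*j ≠ -6) → ((b ≤ cnt + 2*j + 7 → ((3*b + cnt ≥ -7 → ((3*b + cnt ≥ -7 → ((¬(3*b + cnt ≥ -7)) ∧ (¬(2*b ≥ -4)))) ∧ ((¬(3*b + cnt ≥ -7)) → (¬(2*b ≥ -4))))) ∧ ((¬(3*b + cnt ≥ -7)) → (¬(2*b ≥ -4))))) ∧ ((¬(b ≤ cnt + 2*j + 7)) → (¬(j ≥ -4))))) ∧ ((¬(j < -3 ∨ 2*j ≠ -6)) → (¬(j ≥ -10)))
Before skip: ((j < -3 ∨ 2*j ≠ -6) → ((b ≤ cnt + 2*j + 7 → ((3*b + cnt ≥ -7 → ((3*b + cnt ≥ -7 → ((¬(3*b + cnt ≥ -7)) ∧ (¬(2*b ≥ -4)))) ∧ ((¬(3*b + cnt ≥ -7)) → (¬(2*b ≥ -4))))) ∧ ((¬(3*b + cnt ≥ -7)) → (¬(2*b ≥ -4))))) ∧ ((¬(b ≤ cnt + 2*j + 7)) → (¬(j ≥ -4))))) ∧ ((¬(j < -3 ∨ 2*j ≠ -6)) → (¬(j ≥ -10)))
Before skip: ((j < -3 ∨ 2*j ≠ -6) → ((b ≤ cnt + 2*j + 7 → ((3*b + cnt ≥ -7 → ((3*b + cnt ≥ -7 → ((¬(3*b + cnt ≥ -7)) ∧ (¬(2*b ≥ -4)))) ∧ ((¬(3*b + cnt ≥ -7)) → (¬(2*b ≥ -4))))) ∧ ((¬(3*b + cnt ≥ -7)) → (¬(2*b ≥ -4))))) ∧ ((¬(b ≤ cnt + 2*j + 7)) → (¬(j ≥ -4))))) ∧ ((¬(j < -3 ∨ 2*j ≠ -6)) → (¬(j ≥ -10)))
The weakest precondition is ((j < -3 ∨ 2*j ≠ -6) → ((b ≤ cnt + 2*j + 7 → ((3*b + cnt ≥ -7 → ((3*b + cnt ≥ -7 → ((¬(3*b + cnt ≥ -7)) ∧ (¬(2*b ≥ -4)))) ∧ ((¬(3*b + cnt ≥ -7)) → (¬(2*b ≥ -4))))) ∧ ((¬(3*b + cnt ≥ -7)) → (¬(2*b ≥ -4))))) ∧ ((¬(b ≤ cnt + 2*j + 7)) → (¬(j ≥ -4))))) ∧ ((¬(j < -3 ∨ 2*j ≠ -6)) → (¬(j ≥ -10))).
Check whether ((j < -3 ∨ 2*j ≠ -6) → ((¬(cnt + 2*j ≥ -7)) ∧ ((¬(cnt + 2*j ≥ -7)) → (¬(j ≥ -4))))) ∧ ((¬(j < -3 ∨ 2*j ≠ -6)) → (¬(j ≥ -10))) ∧ b = 0 implies it.
Every state satisfying the precondition satisfies the weakest precondition: the implication holds.
Answer: valid
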